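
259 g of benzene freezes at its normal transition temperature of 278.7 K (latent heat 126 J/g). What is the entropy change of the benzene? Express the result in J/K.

Heat released by the substance: Q = −mL = −259 × 126 = −32634 J.
At constant T, ΔS = Q_rev/T = −32634 / 278.7 = -117 J/K.

ΔS = -117 J/K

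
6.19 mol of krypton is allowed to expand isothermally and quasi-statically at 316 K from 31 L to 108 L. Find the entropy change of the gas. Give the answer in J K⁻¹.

For an isothermal ideal gas ΔS_gas = nR ln(V₂/V₁) = 6.19 × 8.314 × ln(108/31) = 64.2 J/K.

ΔS_gas = 64.2 J/K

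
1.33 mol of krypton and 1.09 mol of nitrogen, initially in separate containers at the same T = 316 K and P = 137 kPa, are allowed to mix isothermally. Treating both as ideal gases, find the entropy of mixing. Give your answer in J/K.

Mole fractions: x_A = 1.33/2.42 = 0.55, x_B = 0.45.
ΔS_mix = −R(n_A ln x_A + n_B ln x_B) = −8.314 × (1.33 ln 0.55 + 1.09 ln 0.45) = 13.8 J/K.

ΔS_mix = 13.8 J/K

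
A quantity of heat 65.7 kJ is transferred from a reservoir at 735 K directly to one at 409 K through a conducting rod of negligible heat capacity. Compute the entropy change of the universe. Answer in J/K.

ΔS_total = 71.2 J/K

ΔS_hot = −Q/T_H = −65700/735 = -89.39 J/K and ΔS_cold = +Q/T_C = 65700/409 = 160.6 J/K.
ΔS_total = -89.39 + 160.6 = 71.2 J/K, positive as the second law requires.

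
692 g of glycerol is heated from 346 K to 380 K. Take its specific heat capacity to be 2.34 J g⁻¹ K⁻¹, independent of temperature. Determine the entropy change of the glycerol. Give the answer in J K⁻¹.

ΔS = ∫dQ_rev/T = m c ln(T₂/T₁) = 692 × 2.34 × ln(380/346) = 152 J/K.

ΔS = 152 J/K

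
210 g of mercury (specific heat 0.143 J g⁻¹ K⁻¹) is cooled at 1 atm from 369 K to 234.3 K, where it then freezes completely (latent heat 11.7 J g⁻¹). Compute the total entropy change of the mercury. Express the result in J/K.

ΔS = -24.1 J/K

Cooling step: ΔS₁ = m c ln(T_tr/T_i) = 210 × 0.143 × ln(234.3/369) = -13.64 J/K.
Phase change: ΔS₂ = −mL/T_tr = −210 × 11.7 / 234.3 = -10.49 J/K.
ΔS_total = (-13.64) + (-10.49) = -24.1 J/K.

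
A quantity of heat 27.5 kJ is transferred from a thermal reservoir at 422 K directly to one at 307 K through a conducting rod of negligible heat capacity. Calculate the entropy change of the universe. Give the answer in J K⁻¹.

ΔS_total = 24.4 J/K

ΔS_hot = −Q/T_H = −27500/422 = -65.17 J/K and ΔS_cold = +Q/T_C = 27500/307 = 89.58 J/K.
ΔS_total = -65.17 + 89.58 = 24.4 J/K, positive as the second law requires.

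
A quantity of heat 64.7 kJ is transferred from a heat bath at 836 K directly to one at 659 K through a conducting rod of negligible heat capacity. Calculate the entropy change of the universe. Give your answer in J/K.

ΔS_hot = −Q/T_H = −64700/836 = -77.39 J/K and ΔS_cold = +Q/T_C = 64700/659 = 98.18 J/K.
ΔS_total = -77.39 + 98.18 = 20.8 J/K, positive as the second law requires.

ΔS_total = 20.8 J/K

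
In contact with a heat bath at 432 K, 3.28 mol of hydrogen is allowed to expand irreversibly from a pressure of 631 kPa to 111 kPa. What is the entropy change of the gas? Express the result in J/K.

ΔS_gas = 47.4 J/K

Entropy is a state function, so ΔS_gas depends only on the end states.
For an isothermal ideal gas ΔS_gas = nR ln(P₁/P₂) = 3.28 × 8.314 × ln(631/111) = 47.4 J/K.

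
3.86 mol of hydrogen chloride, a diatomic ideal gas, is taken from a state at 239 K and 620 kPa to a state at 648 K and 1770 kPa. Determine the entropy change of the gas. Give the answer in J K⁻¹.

ΔS = 78.4 J/K

ΔS = nC_p ln(T₂/T₁) − nR ln(P₂/P₁), with C_p = 7R/2 = 29.1 J mol⁻¹ K⁻¹ for a diatomic ideal gas.
ΔS = 3.86 × [29.1 × ln(648/239) − 8.314 × ln(1770/620)] = 78.4 J/K.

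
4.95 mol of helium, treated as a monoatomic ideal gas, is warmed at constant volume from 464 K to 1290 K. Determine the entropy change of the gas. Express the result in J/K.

At constant volume, ΔS = nC_V ln(T₂/T₁) with C_V = 3R/2 = 12.47 J mol⁻¹ K⁻¹.
ΔS = 4.95 × 12.47 × ln(1290/464) = 63.1 J/K.

ΔS = 63.1 J/K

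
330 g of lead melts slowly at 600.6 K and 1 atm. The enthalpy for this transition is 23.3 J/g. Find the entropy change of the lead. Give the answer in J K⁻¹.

Heat absorbed by the substance: Q = mL = 330 × 23.3 = 7689 J.
At constant T, ΔS = Q_rev/T = 7689 / 600.6 = 12.8 J/K.

ΔS = 12.8 J/K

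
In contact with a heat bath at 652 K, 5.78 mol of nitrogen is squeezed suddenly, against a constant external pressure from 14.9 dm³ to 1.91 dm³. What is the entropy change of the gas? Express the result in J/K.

Entropy is a state function, so ΔS_gas depends only on the end states.
For an isothermal ideal gas ΔS_gas = nR ln(V₂/V₁) = 5.78 × 8.314 × ln(1.91/14.9) = -98.7 J/K.

ΔS_gas = -98.7 J/K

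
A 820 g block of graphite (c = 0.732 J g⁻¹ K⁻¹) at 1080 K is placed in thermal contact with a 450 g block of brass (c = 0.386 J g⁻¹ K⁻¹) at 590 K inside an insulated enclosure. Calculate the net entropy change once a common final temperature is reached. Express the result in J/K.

Energy balance: T_f = (m₁c₁T₁ + m₂c₂T₂)/(m₁c₁ + m₂c₂) = 970.03 K.
ΔS₁ = m₁c₁ ln(T_f/T₁) = 600.24 × ln(970.03/1080) = -64.46 J/K.
ΔS₂ = m₂c₂ ln(T_f/T₂) = 173.7 × ln(970.03/590) = 86.36 J/K.
ΔS_total = -64.46 + 86.36 = 21.9 J/K.

ΔS_total = 21.9 J/K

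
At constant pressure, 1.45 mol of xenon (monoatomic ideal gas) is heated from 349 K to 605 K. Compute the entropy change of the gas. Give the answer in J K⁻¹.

At constant pressure, ΔS = nC_p ln(T₂/T₁) with C_p = 5R/2 = 20.79 J mol⁻¹ K⁻¹.
ΔS = 1.45 × 20.79 × ln(605/349) = 16.6 J/K.

ΔS = 16.6 J/K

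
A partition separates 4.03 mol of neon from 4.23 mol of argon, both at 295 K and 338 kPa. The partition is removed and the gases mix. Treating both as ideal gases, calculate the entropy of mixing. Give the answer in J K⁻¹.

ΔS_mix = 47.6 J/K

Mole fractions: x_A = 4.03/8.26 = 0.488, x_B = 0.512.
ΔS_mix = −R(n_A ln x_A + n_B ln x_B) = −8.314 × (4.03 ln 0.488 + 4.23 ln 0.512) = 47.6 J/K.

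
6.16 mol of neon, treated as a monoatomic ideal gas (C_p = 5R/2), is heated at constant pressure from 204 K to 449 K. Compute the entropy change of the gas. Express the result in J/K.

At constant pressure, ΔS = nC_p ln(T₂/T₁) with C_p = 5R/2 = 20.79 J mol⁻¹ K⁻¹.
ΔS = 6.16 × 20.79 × ln(449/204) = 101 J/K.

ΔS = 101 J/K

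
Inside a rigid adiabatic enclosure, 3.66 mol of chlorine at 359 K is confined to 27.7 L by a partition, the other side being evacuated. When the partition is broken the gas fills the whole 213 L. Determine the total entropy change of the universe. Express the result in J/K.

For an ideal gas in free expansion Q = 0 and W = 0, so T is unchanged.
Entropy is a state function; using a reversible isothermal path, ΔS_gas = nR ln(V₂/V₁) = 3.66 × 8.314 × ln(213/27.7) = 62.1 J/K.
The insulated surroundings exchange no heat, so ΔS_surr = 0 and ΔS_universe = ΔS_gas.

ΔS_universe = 62.1 J/K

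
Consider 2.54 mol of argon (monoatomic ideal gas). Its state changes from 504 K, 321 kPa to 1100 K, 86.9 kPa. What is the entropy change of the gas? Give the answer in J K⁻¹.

ΔS = nC_p ln(T₂/T₁) − nR ln(P₂/P₁), with C_p = 5R/2 = 20.79 J mol⁻¹ K⁻¹ for a monoatomic ideal gas.
ΔS = 2.54 × [20.79 × ln(1100/504) − 8.314 × ln(86.9/321)] = 68.8 J/K.

ΔS = 68.8 J/K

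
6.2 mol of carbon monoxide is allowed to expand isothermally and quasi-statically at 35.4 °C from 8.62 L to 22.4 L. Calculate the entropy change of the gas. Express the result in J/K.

ΔS_gas = 49.2 J/K

For an isothermal ideal gas ΔS_gas = nR ln(V₂/V₁) = 6.2 × 8.314 × ln(22.4/8.62) = 49.2 J/K.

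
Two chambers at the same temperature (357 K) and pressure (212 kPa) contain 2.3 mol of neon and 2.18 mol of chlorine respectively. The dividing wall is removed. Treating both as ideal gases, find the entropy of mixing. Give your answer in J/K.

ΔS_mix = 25.8 J/K

Mole fractions: x_A = 2.3/4.48 = 0.513, x_B = 0.487.
ΔS_mix = −R(n_A ln x_A + n_B ln x_B) = −8.314 × (2.3 ln 0.513 + 2.18 ln 0.487) = 25.8 J/K.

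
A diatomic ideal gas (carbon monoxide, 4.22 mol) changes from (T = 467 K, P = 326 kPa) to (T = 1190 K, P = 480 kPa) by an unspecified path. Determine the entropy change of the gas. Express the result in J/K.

ΔS = nC_p ln(T₂/T₁) − nR ln(P₂/P₁), with C_p = 7R/2 = 29.1 J mol⁻¹ K⁻¹ for a diatomic ideal gas.
ΔS = 4.22 × [29.1 × ln(1190/467) − 8.314 × ln(480/326)] = 101 J/K.

ΔS = 101 J/K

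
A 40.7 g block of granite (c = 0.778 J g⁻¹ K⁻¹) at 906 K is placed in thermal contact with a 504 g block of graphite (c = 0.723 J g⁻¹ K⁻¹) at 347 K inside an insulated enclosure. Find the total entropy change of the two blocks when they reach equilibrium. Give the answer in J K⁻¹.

Energy balance: T_f = (m₁c₁T₁ + m₂c₂T₂)/(m₁c₁ + m₂c₂) = 391.69 K.
ΔS₁ = m₁c₁ ln(T_f/T₁) = 31.6646 × ln(391.69/906) = -26.55 J/K.
ΔS₂ = m₂c₂ ln(T_f/T₂) = 364.392 × ln(391.69/347) = 44.15 J/K.
ΔS_total = -26.55 + 44.15 = 17.6 J/K.

ΔS_total = 17.6 J/K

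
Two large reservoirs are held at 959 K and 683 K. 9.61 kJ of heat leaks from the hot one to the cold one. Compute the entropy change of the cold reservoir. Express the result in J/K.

ΔS_cold = 14.1 J/K

The cold reservoir gains heat Q, so ΔS_cold = +Q/T_C = 9610/683 = 14.1 J/K.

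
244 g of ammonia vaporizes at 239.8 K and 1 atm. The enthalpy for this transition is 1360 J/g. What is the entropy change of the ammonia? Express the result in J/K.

ΔS = 1380 J/K

Heat absorbed by the substance: Q = mL = 244 × 1360 = 331840 J.
At constant T, ΔS = Q_rev/T = 331840 / 239.8 = 1380 J/K.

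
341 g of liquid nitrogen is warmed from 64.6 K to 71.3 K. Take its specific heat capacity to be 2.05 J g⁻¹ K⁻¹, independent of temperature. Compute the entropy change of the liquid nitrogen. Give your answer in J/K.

ΔS = 69 J/K

ΔS = ∫dQ_rev/T = m c ln(T₂/T₁) = 341 × 2.05 × ln(71.3/64.6) = 69 J/K.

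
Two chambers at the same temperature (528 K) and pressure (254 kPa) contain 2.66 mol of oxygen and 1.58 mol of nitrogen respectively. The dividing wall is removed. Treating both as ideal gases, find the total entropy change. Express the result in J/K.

Mole fractions: x_A = 2.66/4.24 = 0.627, x_B = 0.373.
ΔS_mix = −R(n_A ln x_A + n_B ln x_B) = −8.314 × (2.66 ln 0.627 + 1.58 ln 0.373) = 23.3 J/K.

ΔS_mix = 23.3 J/K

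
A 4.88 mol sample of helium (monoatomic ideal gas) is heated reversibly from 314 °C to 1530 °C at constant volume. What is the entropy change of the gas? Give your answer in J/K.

In kelvin: T₁ = 587.15 K, T₂ = 1803.15 K. At constant volume, ΔS = nC_V ln(T₂/T₁) with C_V = 3R/2 = 12.47 J mol⁻¹ K⁻¹.
ΔS = 4.88 × 12.47 × ln(1803.15/587.15) = 68.3 J/K.

ΔS = 68.3 J/K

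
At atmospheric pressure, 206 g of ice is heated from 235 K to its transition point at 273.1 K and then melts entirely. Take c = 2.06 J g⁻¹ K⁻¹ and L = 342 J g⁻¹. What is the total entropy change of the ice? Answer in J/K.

ΔS = 322 J/K

Warming step: ΔS₁ = m c ln(T_tr/T_i) = 206 × 2.06 × ln(273.1/235) = 63.76 J/K.
Phase change: ΔS₂ = +mL/T_tr = 206 × 342 / 273.1 = 258 J/K.
ΔS_total = (63.76) + (258) = 322 J/K.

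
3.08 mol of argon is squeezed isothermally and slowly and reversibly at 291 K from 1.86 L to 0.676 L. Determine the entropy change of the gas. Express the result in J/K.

For an isothermal ideal gas ΔS_gas = nR ln(V₂/V₁) = 3.08 × 8.314 × ln(0.676/1.86) = -25.9 J/K.

ΔS_gas = -25.9 J/K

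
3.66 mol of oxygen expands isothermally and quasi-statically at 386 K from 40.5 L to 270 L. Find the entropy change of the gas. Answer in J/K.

For an isothermal ideal gas ΔS_gas = nR ln(V₂/V₁) = 3.66 × 8.314 × ln(270/40.5) = 57.7 J/K.

ΔS_gas = 57.7 J/K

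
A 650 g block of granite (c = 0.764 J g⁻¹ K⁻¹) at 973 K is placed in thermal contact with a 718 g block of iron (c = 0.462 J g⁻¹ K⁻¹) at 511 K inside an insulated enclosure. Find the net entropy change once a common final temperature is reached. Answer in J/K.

ΔS_total = 38.9 J/K

Energy balance: T_f = (m₁c₁T₁ + m₂c₂T₂)/(m₁c₁ + m₂c₂) = 787.98 K.
ΔS₁ = m₁c₁ ln(T_f/T₁) = 496.6 × ln(787.98/973) = -104.74 J/K.
ΔS₂ = m₂c₂ ln(T_f/T₂) = 331.716 × ln(787.98/511) = 143.67 J/K.
ΔS_total = -104.74 + 143.67 = 38.9 J/K.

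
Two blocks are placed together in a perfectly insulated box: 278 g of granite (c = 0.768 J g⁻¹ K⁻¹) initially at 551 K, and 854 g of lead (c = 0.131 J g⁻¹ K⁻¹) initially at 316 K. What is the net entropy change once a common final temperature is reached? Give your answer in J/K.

Energy balance: T_f = (m₁c₁T₁ + m₂c₂T₂)/(m₁c₁ + m₂c₂) = 470.2 K.
ΔS₁ = m₁c₁ ln(T_f/T₁) = 213.504 × ln(470.2/551) = -33.86 J/K.
ΔS₂ = m₂c₂ ln(T_f/T₂) = 111.874 × ln(470.2/316) = 44.46 J/K.
ΔS_total = -33.86 + 44.46 = 10.6 J/K.

ΔS_total = 10.6 J/K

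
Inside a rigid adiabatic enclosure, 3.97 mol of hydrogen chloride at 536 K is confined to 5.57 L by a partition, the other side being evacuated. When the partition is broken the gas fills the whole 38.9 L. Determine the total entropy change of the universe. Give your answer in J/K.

ΔS_universe = 64.2 J/K

No heat is exchanged and no work is done, so the ideal-gas temperature stays constant.
Entropy is a state function; using a reversible isothermal path, ΔS_gas = nR ln(V₂/V₁) = 3.97 × 8.314 × ln(38.9/5.57) = 64.2 J/K.
The insulated surroundings exchange no heat, so ΔS_surr = 0 and ΔS_universe = ΔS_gas.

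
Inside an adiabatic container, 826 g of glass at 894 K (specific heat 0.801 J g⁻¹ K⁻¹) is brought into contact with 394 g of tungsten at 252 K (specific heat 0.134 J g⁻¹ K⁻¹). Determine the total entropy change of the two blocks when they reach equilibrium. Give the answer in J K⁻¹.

Energy balance: T_f = (m₁c₁T₁ + m₂c₂T₂)/(m₁c₁ + m₂c₂) = 846.56 K.
ΔS₁ = m₁c₁ ln(T_f/T₁) = 661.626 × ln(846.56/894) = -36.08 J/K.
ΔS₂ = m₂c₂ ln(T_f/T₂) = 52.796 × ln(846.56/252) = 63.98 J/K.
ΔS_total = -36.08 + 63.98 = 27.9 J/K.

ΔS_total = 27.9 J/K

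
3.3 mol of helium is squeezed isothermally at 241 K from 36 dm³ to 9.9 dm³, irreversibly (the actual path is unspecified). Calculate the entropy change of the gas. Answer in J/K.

ΔS_gas = -35.4 J/K

Entropy is a state function, so ΔS_gas depends only on the end states.
For an isothermal ideal gas ΔS_gas = nR ln(V₂/V₁) = 3.3 × 8.314 × ln(9.9/36) = -35.4 J/K.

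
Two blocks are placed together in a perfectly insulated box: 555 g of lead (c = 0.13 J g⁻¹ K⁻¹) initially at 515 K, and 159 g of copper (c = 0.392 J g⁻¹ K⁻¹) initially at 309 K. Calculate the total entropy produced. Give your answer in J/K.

Energy balance: T_f = (m₁c₁T₁ + m₂c₂T₂)/(m₁c₁ + m₂c₂) = 419.52 K.
ΔS₁ = m₁c₁ ln(T_f/T₁) = 72.15 × ln(419.52/515) = -14.794 J/K.
ΔS₂ = m₂c₂ ln(T_f/T₂) = 62.328 × ln(419.52/309) = 19.058 J/K.
ΔS_total = -14.794 + 19.058 = 4.26 J/K.

ΔS_total = 4.26 J/K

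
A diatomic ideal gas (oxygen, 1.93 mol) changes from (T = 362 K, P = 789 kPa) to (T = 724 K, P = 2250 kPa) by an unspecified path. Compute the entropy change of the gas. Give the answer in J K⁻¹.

ΔS = nC_p ln(T₂/T₁) − nR ln(P₂/P₁), with C_p = 7R/2 = 29.1 J mol⁻¹ K⁻¹ for a diatomic ideal gas.
ΔS = 1.93 × [29.1 × ln(724/362) − 8.314 × ln(2250/789)] = 22.1 J/K.

ΔS = 22.1 J/K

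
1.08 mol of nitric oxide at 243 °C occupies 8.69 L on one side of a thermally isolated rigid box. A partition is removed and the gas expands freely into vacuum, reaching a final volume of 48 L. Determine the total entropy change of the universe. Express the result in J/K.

ΔS_universe = 15.3 J/K

For an ideal gas in free expansion Q = 0 and W = 0, so T is unchanged.
Entropy is a state function; using a reversible isothermal path, ΔS_gas = nR ln(V₂/V₁) = 1.08 × 8.314 × ln(48/8.69) = 15.3 J/K.
The insulated surroundings exchange no heat, so ΔS_surr = 0 and ΔS_universe = ΔS_gas.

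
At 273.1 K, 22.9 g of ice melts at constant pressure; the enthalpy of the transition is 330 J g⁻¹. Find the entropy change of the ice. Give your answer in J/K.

Heat absorbed by the substance: Q = mL = 22.9 × 330 = 7557 J.
At constant T, ΔS = Q_rev/T = 7557 / 273.1 = 27.7 J/K.

ΔS = 27.7 J/K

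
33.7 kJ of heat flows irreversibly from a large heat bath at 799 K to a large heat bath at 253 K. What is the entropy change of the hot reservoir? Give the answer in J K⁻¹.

ΔS_hot = -42.2 J/K

The hot reservoir loses heat Q, so ΔS_hot = −Q/T_H = −33700/799 = -42.2 J/K.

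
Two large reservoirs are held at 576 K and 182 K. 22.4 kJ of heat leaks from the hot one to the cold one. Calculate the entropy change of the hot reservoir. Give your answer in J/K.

ΔS_hot = -38.9 J/K

The hot reservoir loses heat Q, so ΔS_hot = −Q/T_H = −22400/576 = -38.9 J/K.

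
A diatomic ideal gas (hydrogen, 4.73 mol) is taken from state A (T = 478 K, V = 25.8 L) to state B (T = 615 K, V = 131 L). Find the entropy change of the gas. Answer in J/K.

Entropy is a state function: ΔS = nC_V ln(T₂/T₁) + nR ln(V₂/V₁), with C_V = 5R/2 = 20.79 J mol⁻¹ K⁻¹ for a diatomic ideal gas.
ΔS = 4.73 × [20.79 × ln(615/478) + 8.314 × ln(131/25.8)] = 88.7 J/K.

ΔS = 88.7 J/K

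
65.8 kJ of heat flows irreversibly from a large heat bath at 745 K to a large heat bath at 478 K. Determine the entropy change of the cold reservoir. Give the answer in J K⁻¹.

ΔS_cold = 138 J/K

The cold reservoir gains heat Q, so ΔS_cold = +Q/T_C = 65800/478 = 138 J/K.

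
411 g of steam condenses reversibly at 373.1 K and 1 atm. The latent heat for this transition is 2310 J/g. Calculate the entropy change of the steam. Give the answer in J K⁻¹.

ΔS = -2540 J/K

Heat released by the substance: Q = −mL = −411 × 2310 = −949410 J.
At constant T, ΔS = Q_rev/T = −949410 / 373.1 = -2540 J/K.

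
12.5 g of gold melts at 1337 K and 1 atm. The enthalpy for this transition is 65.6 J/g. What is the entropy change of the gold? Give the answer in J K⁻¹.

Heat absorbed by the substance: Q = mL = 12.5 × 65.6 = 820 J.
At constant T, ΔS = Q_rev/T = 820 / 1337 = 0.613 J/K.

ΔS = 0.613 J/K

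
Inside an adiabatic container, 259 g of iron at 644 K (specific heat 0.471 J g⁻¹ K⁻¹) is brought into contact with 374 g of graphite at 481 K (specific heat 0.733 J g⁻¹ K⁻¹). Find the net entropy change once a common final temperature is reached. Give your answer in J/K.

Energy balance: T_f = (m₁c₁T₁ + m₂c₂T₂)/(m₁c₁ + m₂c₂) = 531.2 K.
ΔS₁ = m₁c₁ ln(T_f/T₁) = 121.989 × ln(531.2/644) = -23.49 J/K.
ΔS₂ = m₂c₂ ln(T_f/T₂) = 274.142 × ln(531.2/481) = 27.21 J/K.
ΔS_total = -23.49 + 27.21 = 3.72 J/K.

ΔS_total = 3.72 J/K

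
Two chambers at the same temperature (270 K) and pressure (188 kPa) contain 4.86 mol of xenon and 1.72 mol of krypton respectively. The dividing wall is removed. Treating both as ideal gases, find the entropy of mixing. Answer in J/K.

Mole fractions: x_A = 4.86/6.58 = 0.739, x_B = 0.261.
ΔS_mix = −R(n_A ln x_A + n_B ln x_B) = −8.314 × (4.86 ln 0.739 + 1.72 ln 0.261) = 31.4 J/K.

ΔS_mix = 31.4 J/K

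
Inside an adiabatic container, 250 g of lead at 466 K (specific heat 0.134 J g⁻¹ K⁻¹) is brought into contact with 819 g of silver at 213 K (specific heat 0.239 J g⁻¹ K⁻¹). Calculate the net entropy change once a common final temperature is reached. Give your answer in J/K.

ΔS_total = 10.5 J/K

Energy balance: T_f = (m₁c₁T₁ + m₂c₂T₂)/(m₁c₁ + m₂c₂) = 249.97 K.
ΔS₁ = m₁c₁ ln(T_f/T₁) = 33.5 × ln(249.97/466) = -20.87 J/K.
ΔS₂ = m₂c₂ ln(T_f/T₂) = 195.741 × ln(249.97/213) = 31.33 J/K.
ΔS_total = -20.87 + 31.33 = 10.5 J/K.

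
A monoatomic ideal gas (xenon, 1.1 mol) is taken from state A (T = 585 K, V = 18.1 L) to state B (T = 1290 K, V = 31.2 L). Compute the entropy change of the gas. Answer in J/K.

Entropy is a state function: ΔS = nC_V ln(T₂/T₁) + nR ln(V₂/V₁), with C_V = 3R/2 = 12.47 J mol⁻¹ K⁻¹ for a monoatomic ideal gas.
ΔS = 1.1 × [12.47 × ln(1290/585) + 8.314 × ln(31.2/18.1)] = 15.8 J/K.

ΔS = 15.8 J/K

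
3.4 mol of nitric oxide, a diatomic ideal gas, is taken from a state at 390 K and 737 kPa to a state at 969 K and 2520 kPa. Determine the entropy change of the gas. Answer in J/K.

ΔS = 55.3 J/K

ΔS = nC_p ln(T₂/T₁) − nR ln(P₂/P₁), with C_p = 7R/2 = 29.1 J mol⁻¹ K⁻¹ for a diatomic ideal gas.
ΔS = 3.4 × [29.1 × ln(969/390) − 8.314 × ln(2520/737)] = 55.3 J/K.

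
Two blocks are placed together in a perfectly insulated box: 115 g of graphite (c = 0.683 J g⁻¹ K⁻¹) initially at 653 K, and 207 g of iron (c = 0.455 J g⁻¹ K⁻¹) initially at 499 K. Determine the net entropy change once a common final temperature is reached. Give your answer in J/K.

ΔS_total = 1.56 J/K

Energy balance: T_f = (m₁c₁T₁ + m₂c₂T₂)/(m₁c₁ + m₂c₂) = 569.03 K.
ΔS₁ = m₁c₁ ln(T_f/T₁) = 78.545 × ln(569.03/653) = -10.81 J/K.
ΔS₂ = m₂c₂ ln(T_f/T₂) = 94.185 × ln(569.03/499) = 12.37 J/K.
ΔS_total = -10.81 + 12.37 = 1.56 J/K.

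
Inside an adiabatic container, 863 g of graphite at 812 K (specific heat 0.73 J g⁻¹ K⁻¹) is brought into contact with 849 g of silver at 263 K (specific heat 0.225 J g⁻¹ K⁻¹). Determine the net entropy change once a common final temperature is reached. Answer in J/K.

Energy balance: T_f = (m₁c₁T₁ + m₂c₂T₂)/(m₁c₁ + m₂c₂) = 684.26 K.
ΔS₁ = m₁c₁ ln(T_f/T₁) = 629.99 × ln(684.26/812) = -107.83 J/K.
ΔS₂ = m₂c₂ ln(T_f/T₂) = 191.025 × ln(684.26/263) = 182.66 J/K.
ΔS_total = -107.83 + 182.66 = 74.8 J/K.

ΔS_total = 74.8 J/K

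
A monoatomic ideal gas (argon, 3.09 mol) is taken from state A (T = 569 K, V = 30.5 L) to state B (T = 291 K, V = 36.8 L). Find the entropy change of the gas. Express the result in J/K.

ΔS = -21 J/K

Entropy is a state function: ΔS = nC_V ln(T₂/T₁) + nR ln(V₂/V₁), with C_V = 3R/2 = 12.47 J mol⁻¹ K⁻¹ for a monoatomic ideal gas.
ΔS = 3.09 × [12.47 × ln(291/569) + 8.314 × ln(36.8/30.5)] = -21 J/K.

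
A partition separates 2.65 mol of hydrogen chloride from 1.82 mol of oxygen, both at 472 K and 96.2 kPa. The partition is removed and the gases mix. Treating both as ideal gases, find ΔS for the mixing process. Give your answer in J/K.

ΔS_mix = 25.1 J/K

Mole fractions: x_A = 2.65/4.47 = 0.593, x_B = 0.407.
ΔS_mix = −R(n_A ln x_A + n_B ln x_B) = −8.314 × (2.65 ln 0.593 + 1.82 ln 0.407) = 25.1 J/K.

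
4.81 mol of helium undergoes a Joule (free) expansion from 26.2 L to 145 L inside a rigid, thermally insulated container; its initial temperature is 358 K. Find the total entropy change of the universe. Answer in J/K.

No heat is exchanged and no work is done, so the ideal-gas temperature stays constant.
Entropy is a state function; using a reversible isothermal path, ΔS_gas = nR ln(V₂/V₁) = 4.81 × 8.314 × ln(145/26.2) = 68.4 J/K.
The insulated surroundings exchange no heat, so ΔS_surr = 0 and ΔS_universe = ΔS_gas.

ΔS_universe = 68.4 J/K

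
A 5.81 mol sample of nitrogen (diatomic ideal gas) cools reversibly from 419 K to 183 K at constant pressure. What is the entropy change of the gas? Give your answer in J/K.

ΔS = -140 J/K

At constant pressure, ΔS = nC_p ln(T₂/T₁) with C_p = 7R/2 = 29.1 J mol⁻¹ K⁻¹.
ΔS = 5.81 × 29.1 × ln(183/419) = -140 J/K.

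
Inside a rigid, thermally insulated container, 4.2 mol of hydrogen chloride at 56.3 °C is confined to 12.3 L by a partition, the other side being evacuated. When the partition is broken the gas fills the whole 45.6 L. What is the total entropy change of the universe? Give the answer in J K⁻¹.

ΔS_universe = 45.8 J/K

No heat is exchanged and no work is done, so the ideal-gas temperature stays constant.
Entropy is a state function; using a reversible isothermal path, ΔS_gas = nR ln(V₂/V₁) = 4.2 × 8.314 × ln(45.6/12.3) = 45.8 J/K.
The insulated surroundings exchange no heat, so ΔS_surr = 0 and ΔS_universe = ΔS_gas.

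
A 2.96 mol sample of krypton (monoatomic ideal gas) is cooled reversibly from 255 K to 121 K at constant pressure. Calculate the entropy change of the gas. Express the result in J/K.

At constant pressure, ΔS = nC_p ln(T₂/T₁) with C_p = 5R/2 = 20.79 J mol⁻¹ K⁻¹.
ΔS = 2.96 × 20.79 × ln(121/255) = -45.9 J/K.

ΔS = -45.9 J/K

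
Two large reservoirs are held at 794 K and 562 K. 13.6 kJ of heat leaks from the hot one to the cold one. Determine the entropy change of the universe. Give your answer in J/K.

ΔS_hot = −Q/T_H = −13600/794 = -17.13 J/K and ΔS_cold = +Q/T_C = 13600/562 = 24.2 J/K.
ΔS_total = -17.13 + 24.2 = 7.07 J/K, positive as the second law requires.

ΔS_total = 7.07 J/K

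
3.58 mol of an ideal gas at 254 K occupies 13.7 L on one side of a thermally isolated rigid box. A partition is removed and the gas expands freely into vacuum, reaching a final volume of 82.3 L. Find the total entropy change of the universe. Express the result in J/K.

ΔS_universe = 53.4 J/K

For an ideal gas in free expansion Q = 0 and W = 0, so T is unchanged.
Entropy is a state function; using a reversible isothermal path, ΔS_gas = nR ln(V₂/V₁) = 3.58 × 8.314 × ln(82.3/13.7) = 53.4 J/K.
The insulated surroundings exchange no heat, so ΔS_surr = 0 and ΔS_universe = ΔS_gas.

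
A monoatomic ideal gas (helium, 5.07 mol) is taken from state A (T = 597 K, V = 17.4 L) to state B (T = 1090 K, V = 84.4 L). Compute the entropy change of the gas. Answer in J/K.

Entropy is a state function: ΔS = nC_V ln(T₂/T₁) + nR ln(V₂/V₁), with C_V = 3R/2 = 12.47 J mol⁻¹ K⁻¹ for a monoatomic ideal gas.
ΔS = 5.07 × [12.47 × ln(1090/597) + 8.314 × ln(84.4/17.4)] = 105 J/K.

ΔS = 105 J/K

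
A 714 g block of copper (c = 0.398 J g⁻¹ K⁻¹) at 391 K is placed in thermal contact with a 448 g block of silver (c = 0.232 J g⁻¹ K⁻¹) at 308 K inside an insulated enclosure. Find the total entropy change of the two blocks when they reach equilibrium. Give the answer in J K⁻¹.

ΔS_total = 2.08 J/K

Energy balance: T_f = (m₁c₁T₁ + m₂c₂T₂)/(m₁c₁ + m₂c₂) = 368.77 K.
ΔS₁ = m₁c₁ ln(T_f/T₁) = 284.172 × ln(368.77/391) = -16.632 J/K.
ΔS₂ = m₂c₂ ln(T_f/T₂) = 103.936 × ln(368.77/308) = 18.717 J/K.
ΔS_total = -16.632 + 18.717 = 2.08 J/K.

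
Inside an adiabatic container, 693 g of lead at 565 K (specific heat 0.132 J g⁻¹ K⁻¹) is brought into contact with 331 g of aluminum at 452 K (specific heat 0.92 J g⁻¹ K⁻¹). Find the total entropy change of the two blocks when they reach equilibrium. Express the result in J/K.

Energy balance: T_f = (m₁c₁T₁ + m₂c₂T₂)/(m₁c₁ + m₂c₂) = 478.1 K.
ΔS₁ = m₁c₁ ln(T_f/T₁) = 91.476 × ln(478.1/565) = -15.28 J/K.
ΔS₂ = m₂c₂ ln(T_f/T₂) = 304.52 × ln(478.1/452) = 17.1 J/K.
ΔS_total = -15.28 + 17.1 = 1.82 J/K.

ΔS_total = 1.82 J/K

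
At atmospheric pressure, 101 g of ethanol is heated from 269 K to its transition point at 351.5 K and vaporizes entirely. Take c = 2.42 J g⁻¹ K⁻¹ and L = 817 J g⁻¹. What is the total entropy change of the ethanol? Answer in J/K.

ΔS = 300 J/K

Warming step: ΔS₁ = m c ln(T_tr/T_i) = 101 × 2.42 × ln(351.5/269) = 65.38 J/K.
Phase change: ΔS₂ = +mL/T_tr = 101 × 817 / 351.5 = 234.8 J/K.
ΔS_total = (65.38) + (234.8) = 300 J/K.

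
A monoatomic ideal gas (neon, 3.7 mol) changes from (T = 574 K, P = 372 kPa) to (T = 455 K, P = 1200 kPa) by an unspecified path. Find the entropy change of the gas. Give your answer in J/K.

ΔS = -53.9 J/K

ΔS = nC_p ln(T₂/T₁) − nR ln(P₂/P₁), with C_p = 5R/2 = 20.79 J mol⁻¹ K⁻¹ for a monoatomic ideal gas.
ΔS = 3.7 × [20.79 × ln(455/574) − 8.314 × ln(1200/372)] = -53.9 J/K.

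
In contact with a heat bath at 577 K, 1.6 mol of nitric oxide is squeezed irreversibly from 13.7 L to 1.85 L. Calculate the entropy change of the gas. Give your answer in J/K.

Entropy is a state function, so ΔS_gas depends only on the end states.
For an isothermal ideal gas ΔS_gas = nR ln(V₂/V₁) = 1.6 × 8.314 × ln(1.85/13.7) = -26.6 J/K.

ΔS_gas = -26.6 J/K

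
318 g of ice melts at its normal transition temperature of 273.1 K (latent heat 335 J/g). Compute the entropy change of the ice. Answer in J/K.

ΔS = 390 J/K

Heat absorbed by the substance: Q = mL = 318 × 335 = 106530 J.
At constant T, ΔS = Q_rev/T = 106530 / 273.1 = 390 J/K.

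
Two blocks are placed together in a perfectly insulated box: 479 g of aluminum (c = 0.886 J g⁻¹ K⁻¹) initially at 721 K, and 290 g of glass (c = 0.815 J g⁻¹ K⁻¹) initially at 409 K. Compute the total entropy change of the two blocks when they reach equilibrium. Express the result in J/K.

Energy balance: T_f = (m₁c₁T₁ + m₂c₂T₂)/(m₁c₁ + m₂c₂) = 609.4 K.
ΔS₁ = m₁c₁ ln(T_f/T₁) = 424.394 × ln(609.4/721) = -71.37 J/K.
ΔS₂ = m₂c₂ ln(T_f/T₂) = 236.35 × ln(609.4/409) = 94.25 J/K.
ΔS_total = -71.37 + 94.25 = 22.9 J/K.

ΔS_total = 22.9 J/K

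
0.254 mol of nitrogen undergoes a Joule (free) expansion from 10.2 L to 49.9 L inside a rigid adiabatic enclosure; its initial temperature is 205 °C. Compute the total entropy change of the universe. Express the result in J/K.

No heat is exchanged and no work is done, so the ideal-gas temperature stays constant.
Entropy is a state function; using a reversible isothermal path, ΔS_gas = nR ln(V₂/V₁) = 0.254 × 8.314 × ln(49.9/10.2) = 3.35 J/K.
The insulated surroundings exchange no heat, so ΔS_surr = 0 and ΔS_universe = ΔS_gas.

ΔS_universe = 3.35 J/K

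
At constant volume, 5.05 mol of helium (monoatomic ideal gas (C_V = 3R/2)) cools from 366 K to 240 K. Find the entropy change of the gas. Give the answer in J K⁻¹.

ΔS = -26.6 J/K

At constant volume, ΔS = nC_V ln(T₂/T₁) with C_V = 3R/2 = 12.47 J mol⁻¹ K⁻¹.
ΔS = 5.05 × 12.47 × ln(240/366) = -26.6 J/K.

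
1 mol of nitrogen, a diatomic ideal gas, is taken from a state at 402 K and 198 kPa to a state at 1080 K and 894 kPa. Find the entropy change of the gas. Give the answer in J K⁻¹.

ΔS = 16.2 J/K

ΔS = nC_p ln(T₂/T₁) − nR ln(P₂/P₁), with C_p = 7R/2 = 29.1 J mol⁻¹ K⁻¹ for a diatomic ideal gas.
ΔS = 1 × [29.1 × ln(1080/402) − 8.314 × ln(894/198)] = 16.2 J/K.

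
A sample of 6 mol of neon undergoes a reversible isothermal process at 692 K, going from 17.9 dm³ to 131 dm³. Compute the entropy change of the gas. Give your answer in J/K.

For an isothermal ideal gas ΔS_gas = nR ln(V₂/V₁) = 6 × 8.314 × ln(131/17.9) = 99.3 J/K.

ΔS_gas = 99.3 J/K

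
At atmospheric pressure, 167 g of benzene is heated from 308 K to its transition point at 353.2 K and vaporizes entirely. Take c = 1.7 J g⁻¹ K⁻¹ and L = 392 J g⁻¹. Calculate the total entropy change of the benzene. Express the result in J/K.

ΔS = 224 J/K

Warming step: ΔS₁ = m c ln(T_tr/T_i) = 167 × 1.7 × ln(353.2/308) = 38.88 J/K.
Phase change: ΔS₂ = +mL/T_tr = 167 × 392 / 353.2 = 185.3 J/K.
ΔS_total = (38.88) + (185.3) = 224 J/K.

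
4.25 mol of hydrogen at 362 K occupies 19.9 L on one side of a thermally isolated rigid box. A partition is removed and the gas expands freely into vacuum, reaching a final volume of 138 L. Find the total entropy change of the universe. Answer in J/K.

ΔS_universe = 68.4 J/K

For an ideal gas in free expansion Q = 0 and W = 0, so T is unchanged.
Entropy is a state function; using a reversible isothermal path, ΔS_gas = nR ln(V₂/V₁) = 4.25 × 8.314 × ln(138/19.9) = 68.4 J/K.
The insulated surroundings exchange no heat, so ΔS_surr = 0 and ΔS_universe = ΔS_gas.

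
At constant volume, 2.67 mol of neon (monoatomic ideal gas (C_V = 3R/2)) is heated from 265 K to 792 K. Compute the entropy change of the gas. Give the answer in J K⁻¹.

ΔS = 36.5 J/K

At constant volume, ΔS = nC_V ln(T₂/T₁) with C_V = 3R/2 = 12.47 J mol⁻¹ K⁻¹.
ΔS = 2.67 × 12.47 × ln(792/265) = 36.5 J/K.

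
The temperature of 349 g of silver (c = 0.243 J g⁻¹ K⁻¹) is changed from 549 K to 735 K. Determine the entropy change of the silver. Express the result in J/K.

ΔS = ∫dQ_rev/T = m c ln(T₂/T₁) = 349 × 0.243 × ln(735/549) = 24.7 J/K.

ΔS = 24.7 J/K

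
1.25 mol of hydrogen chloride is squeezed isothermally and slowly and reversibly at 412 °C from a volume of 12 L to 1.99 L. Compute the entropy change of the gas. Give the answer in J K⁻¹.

ΔS_gas = -18.7 J/K

For an isothermal ideal gas ΔS_gas = nR ln(V₂/V₁) = 1.25 × 8.314 × ln(1.99/12) = -18.7 J/K.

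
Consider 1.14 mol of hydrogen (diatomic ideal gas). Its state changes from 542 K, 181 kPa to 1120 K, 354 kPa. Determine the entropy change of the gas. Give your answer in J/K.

ΔS = nC_p ln(T₂/T₁) − nR ln(P₂/P₁), with C_p = 7R/2 = 29.1 J mol⁻¹ K⁻¹ for a diatomic ideal gas.
ΔS = 1.14 × [29.1 × ln(1120/542) − 8.314 × ln(354/181)] = 17.7 J/K.

ΔS = 17.7 J/K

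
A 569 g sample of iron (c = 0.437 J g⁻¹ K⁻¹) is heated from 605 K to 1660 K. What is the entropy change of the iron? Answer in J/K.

ΔS = ∫dQ_rev/T = m c ln(T₂/T₁) = 569 × 0.437 × ln(1660/605) = 251 J/K.

ΔS = 251 J/K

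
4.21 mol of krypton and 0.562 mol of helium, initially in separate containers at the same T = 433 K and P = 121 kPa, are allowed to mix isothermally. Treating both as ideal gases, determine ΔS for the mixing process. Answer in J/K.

ΔS_mix = 14.4 J/K

Mole fractions: x_A = 4.21/4.77 = 0.882, x_B = 0.118.
ΔS_mix = −R(n_A ln x_A + n_B ln x_B) = −8.314 × (4.21 ln 0.882 + 0.562 ln 0.118) = 14.4 J/K.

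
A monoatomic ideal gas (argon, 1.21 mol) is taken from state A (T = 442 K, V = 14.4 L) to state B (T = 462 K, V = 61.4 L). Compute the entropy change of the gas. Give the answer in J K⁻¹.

ΔS = 15.3 J/K

Entropy is a state function: ΔS = nC_V ln(T₂/T₁) + nR ln(V₂/V₁), with C_V = 3R/2 = 12.47 J mol⁻¹ K⁻¹ for a monoatomic ideal gas.
ΔS = 1.21 × [12.47 × ln(462/442) + 8.314 × ln(61.4/14.4)] = 15.3 J/K.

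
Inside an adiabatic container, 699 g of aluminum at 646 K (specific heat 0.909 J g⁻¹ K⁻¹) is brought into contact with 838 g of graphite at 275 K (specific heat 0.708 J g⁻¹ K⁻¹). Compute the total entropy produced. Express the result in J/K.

ΔS_total = 108 J/K

Energy balance: T_f = (m₁c₁T₁ + m₂c₂T₂)/(m₁c₁ + m₂c₂) = 466.85 K.
ΔS₁ = m₁c₁ ln(T_f/T₁) = 635.391 × ln(466.85/646) = -206.4 J/K.
ΔS₂ = m₂c₂ ln(T_f/T₂) = 593.304 × ln(466.85/275) = 314 J/K.
ΔS_total = -206.4 + 314 = 108 J/K.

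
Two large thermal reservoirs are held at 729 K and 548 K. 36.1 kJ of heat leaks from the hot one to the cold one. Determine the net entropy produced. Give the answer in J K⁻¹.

ΔS_total = 16.4 J/K

ΔS_hot = −Q/T_H = −36100/729 = -49.52 J/K and ΔS_cold = +Q/T_C = 36100/548 = 65.88 J/K.
ΔS_total = -49.52 + 65.88 = 16.4 J/K, positive as the second law requires.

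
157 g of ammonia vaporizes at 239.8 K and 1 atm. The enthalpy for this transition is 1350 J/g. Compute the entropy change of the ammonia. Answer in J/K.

Heat absorbed by the substance: Q = mL = 157 × 1350 = 211950 J.
At constant T, ΔS = Q_rev/T = 211950 / 239.8 = 884 J/K.

ΔS = 884 J/K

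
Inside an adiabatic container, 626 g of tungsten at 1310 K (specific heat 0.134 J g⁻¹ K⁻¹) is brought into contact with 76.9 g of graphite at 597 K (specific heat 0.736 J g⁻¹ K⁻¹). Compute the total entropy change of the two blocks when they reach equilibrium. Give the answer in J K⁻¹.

ΔS_total = 9.7 J/K

Energy balance: T_f = (m₁c₁T₁ + m₂c₂T₂)/(m₁c₁ + m₂c₂) = 1022.7 K.
ΔS₁ = m₁c₁ ln(T_f/T₁) = 83.884 × ln(1022.7/1310) = -20.765 J/K.
ΔS₂ = m₂c₂ ln(T_f/T₂) = 56.5984 × ln(1022.7/597) = 30.468 J/K.
ΔS_total = -20.765 + 30.468 = 9.7 J/K.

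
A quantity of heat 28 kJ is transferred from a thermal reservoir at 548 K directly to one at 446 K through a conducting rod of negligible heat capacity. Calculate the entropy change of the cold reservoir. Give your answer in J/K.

The cold reservoir gains heat Q, so ΔS_cold = +Q/T_C = 28000/446 = 62.8 J/K.

ΔS_cold = 62.8 J/K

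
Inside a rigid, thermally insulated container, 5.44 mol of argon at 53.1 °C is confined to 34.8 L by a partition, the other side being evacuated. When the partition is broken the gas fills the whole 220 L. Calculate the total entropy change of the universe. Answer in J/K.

No heat is exchanged and no work is done, so the ideal-gas temperature stays constant.
Entropy is a state function; using a reversible isothermal path, ΔS_gas = nR ln(V₂/V₁) = 5.44 × 8.314 × ln(220/34.8) = 83.4 J/K.
The insulated surroundings exchange no heat, so ΔS_surr = 0 and ΔS_universe = ΔS_gas.

ΔS_universe = 83.4 J/K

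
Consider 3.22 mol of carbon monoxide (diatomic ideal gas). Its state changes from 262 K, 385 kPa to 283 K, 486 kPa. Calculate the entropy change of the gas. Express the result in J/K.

ΔS = nC_p ln(T₂/T₁) − nR ln(P₂/P₁), with C_p = 7R/2 = 29.1 J mol⁻¹ K⁻¹ for a diatomic ideal gas.
ΔS = 3.22 × [29.1 × ln(283/262) − 8.314 × ln(486/385)] = 0.988 J/K.

ΔS = 0.988 J/K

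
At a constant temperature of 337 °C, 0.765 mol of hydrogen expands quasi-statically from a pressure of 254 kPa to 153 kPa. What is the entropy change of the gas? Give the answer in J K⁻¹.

ΔS_gas = 3.22 J/K

For an isothermal ideal gas ΔS_gas = nR ln(P₁/P₂) = 0.765 × 8.314 × ln(254/153) = 3.22 J/K.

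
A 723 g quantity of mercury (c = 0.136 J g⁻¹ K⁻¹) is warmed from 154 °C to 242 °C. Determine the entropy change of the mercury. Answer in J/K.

ΔS = 18.4 J/K

In kelvin: T₁ = 427.15 K, T₂ = 515.15 K. ΔS = ∫dQ_rev/T = m c ln(T₂/T₁) = 723 × 0.136 × ln(515.15/427.15) = 18.4 J/K.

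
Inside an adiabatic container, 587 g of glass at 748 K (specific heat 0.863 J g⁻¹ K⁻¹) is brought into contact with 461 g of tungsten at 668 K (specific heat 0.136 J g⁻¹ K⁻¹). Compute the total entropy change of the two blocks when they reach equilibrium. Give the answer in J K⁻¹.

Energy balance: T_f = (m₁c₁T₁ + m₂c₂T₂)/(m₁c₁ + m₂c₂) = 739.19 K.
ΔS₁ = m₁c₁ ln(T_f/T₁) = 506.581 × ln(739.19/748) = -6.002 J/K.
ΔS₂ = m₂c₂ ln(T_f/T₂) = 62.696 × ln(739.19/668) = 6.349 J/K.
ΔS_total = -6.002 + 6.349 = 0.347 J/K.

ΔS_total = 0.347 J/K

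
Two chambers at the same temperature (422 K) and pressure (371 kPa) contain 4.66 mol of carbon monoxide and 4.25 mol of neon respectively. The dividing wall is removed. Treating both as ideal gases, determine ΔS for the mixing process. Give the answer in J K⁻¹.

Mole fractions: x_A = 4.66/8.91 = 0.523, x_B = 0.477.
ΔS_mix = −R(n_A ln x_A + n_B ln x_B) = −8.314 × (4.66 ln 0.523 + 4.25 ln 0.477) = 51.3 J/K.

ΔS_mix = 51.3 J/K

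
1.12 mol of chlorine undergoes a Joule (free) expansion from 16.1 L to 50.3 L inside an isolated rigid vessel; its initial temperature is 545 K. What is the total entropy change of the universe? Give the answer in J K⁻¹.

ΔS_universe = 10.6 J/K

For an ideal gas in free expansion Q = 0 and W = 0, so T is unchanged.
Entropy is a state function; using a reversible isothermal path, ΔS_gas = nR ln(V₂/V₁) = 1.12 × 8.314 × ln(50.3/16.1) = 10.6 J/K.
The insulated surroundings exchange no heat, so ΔS_surr = 0 and ΔS_universe = ΔS_gas.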